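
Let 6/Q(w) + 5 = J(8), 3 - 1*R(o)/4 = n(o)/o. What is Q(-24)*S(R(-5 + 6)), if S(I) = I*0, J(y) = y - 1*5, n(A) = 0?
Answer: 0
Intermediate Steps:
J(y) = -5 + y (J(y) = y - 5 = -5 + y)
R(o) = 12 (R(o) = 12 - 0/o = 12 - 4*0 = 12 + 0 = 12)
Q(w) = -3 (Q(w) = 6/(-5 + (-5 + 8)) = 6/(-5 + 3) = 6/(-2) = 6*(-½) = -3)
S(I) = 0
Q(-24)*S(R(-5 + 6)) = -3*0 = 0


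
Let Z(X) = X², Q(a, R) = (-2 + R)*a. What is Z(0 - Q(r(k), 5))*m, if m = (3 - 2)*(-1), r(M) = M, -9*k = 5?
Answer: -25/9 ≈ -2.7778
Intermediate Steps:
k = -5/9 (k = -⅑*5 = -5/9 ≈ -0.55556)
Q(a, R) = a*(-2 + R)
m = -1 (m = 1*(-1) = -1)
Z(0 - Q(r(k), 5))*m = (0 - (-5)*(-2 + 5)/9)²*(-1) = (0 - (-5)*3/9)²*(-1) = (0 - 1*(-5/3))²*(-1) = (0 + 5/3)²*(-1) = (5/3)²*(-1) = (25/9)*(-1) = -25/9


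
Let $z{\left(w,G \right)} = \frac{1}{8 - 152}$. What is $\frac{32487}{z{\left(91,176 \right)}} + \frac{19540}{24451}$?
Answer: $- \frac{114384888188}{24451} \approx -4.6781 \cdot 10^{6}$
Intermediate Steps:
$z{\left(w,G \right)} = - \frac{1}{144}$ ($z{\left(w,G \right)} = \frac{1}{-144} = - \frac{1}{144}$)
$\frac{32487}{z{\left(91,176 \right)}} + \frac{19540}{24451} = \frac{32487}{- \frac{1}{144}} + \frac{19540}{24451} = 32487 \left(-144\right) + 19540 \cdot \frac{1}{24451} = -4678128 + \frac{19540}{24451} = - \frac{114384888188}{24451}$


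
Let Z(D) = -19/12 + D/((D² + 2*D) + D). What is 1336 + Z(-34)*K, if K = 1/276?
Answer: 137169191/102672 ≈ 1336.0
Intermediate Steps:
K = 1/276 ≈ 0.0036232
Z(D) = -19/12 + D/(D² + 3*D) (Z(D) = -19*1/12 + D/(D² + 3*D) = -19/12 + D/(D² + 3*D))
1336 + Z(-34)*K = 1336 + ((-45 - 19*(-34))/(12*(3 - 34)))*(1/276) = 1336 + ((1/12)*(-45 + 646)/(-31))*(1/276) = 1336 + ((1/12)*(-1/31)*601)*(1/276) = 1336 - 601/372*1/276 = 1336 - 601/102672 = 137169191/102672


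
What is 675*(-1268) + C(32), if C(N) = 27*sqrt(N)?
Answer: -855900 + 108*sqrt(2) ≈ -8.5575e+5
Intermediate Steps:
675*(-1268) + C(32) = 675*(-1268) + 27*sqrt(32) = -855900 + 27*(4*sqrt(2)) = -855900 + 108*sqrt(2)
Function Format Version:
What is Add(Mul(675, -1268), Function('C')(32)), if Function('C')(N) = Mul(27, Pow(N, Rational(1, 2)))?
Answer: Add(-855900, Mul(108, Pow(2, Rational(1, 2)))) ≈ -8.5575e+5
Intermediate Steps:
Add(Mul(675, -1268), Function('C')(32)) = Add(Mul(675, -1268), Mul(27, Pow(32, Rational(1, 2)))) = Add(-855900, Mul(27, Mul(4, Pow(2, Rational(1, 2))))) = Add(-855900, Mul(108, Pow(2, Rational(1, 2))))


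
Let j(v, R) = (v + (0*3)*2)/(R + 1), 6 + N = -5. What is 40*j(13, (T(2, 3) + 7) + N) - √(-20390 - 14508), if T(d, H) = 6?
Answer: 520/3 - I*√34898 ≈ 173.33 - 186.81*I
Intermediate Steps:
N = -11 (N = -6 - 5 = -11)
j(v, R) = v/(1 + R) (j(v, R) = (v + 0*2)/(1 + R) = (v + 0)/(1 + R) = v/(1 + R))
40*j(13, (T(2, 3) + 7) + N) - √(-20390 - 14508) = 40*(13/(1 + ((6 + 7) - 11))) - √(-20390 - 14508) = 40*(13/(1 + (13 - 11))) - √(-34898) = 40*(13/(1 + 2)) - I*√34898 = 40*(13/3) - I*√34898 = 520/3 - I*√34898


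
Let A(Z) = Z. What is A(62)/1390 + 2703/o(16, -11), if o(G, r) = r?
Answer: -1878244/7645 ≈ -245.68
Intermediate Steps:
A(62)/1390 + 2703/o(16, -11) = 62/1390 + 2703/(-11) = 62*(1/1390) + 2703*(-1/11) = 31/695 - 2703/11 = -1878244/7645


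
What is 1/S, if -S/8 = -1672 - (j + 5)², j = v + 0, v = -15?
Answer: 1/14176 ≈ 7.0542e-5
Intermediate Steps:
j = -15 (j = -15 + 0 = -15)
S = 14176 (S = -8*(-1672 - (-15 + 5)²) = -8*(-1672 - 1*(-10)²) = -8*(-1672 - 1*100) = -8*(-1672 - 100) = -8*(-1772) = 14176)
1/S = 1/14176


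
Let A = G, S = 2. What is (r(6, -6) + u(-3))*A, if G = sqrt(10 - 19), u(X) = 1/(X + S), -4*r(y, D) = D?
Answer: 3*I/2 ≈ 1.5*I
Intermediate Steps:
r(y, D) = -D/4
u(X) = 1/(2 + X) (u(X) = 1/(X + 2) = 1/(2 + X))
G = 3*I (G = sqrt(-9) = 3*I ≈ 3.0*I)
A = 3*I ≈ 3.0*I
(r(6, -6) + u(-3))*A = (-1/4*(-6) + 1/(2 - 3))*(3*I) = (3/2 + 1/(-1))*(3*I) = (3/2 - 1)*(3*I) = (3*I)/2 = 3*I/2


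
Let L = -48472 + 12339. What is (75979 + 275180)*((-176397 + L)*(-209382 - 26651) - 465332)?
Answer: 17615409500335122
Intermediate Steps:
L = -36133
(75979 + 275180)*((-176397 + L)*(-209382 - 26651) - 465332) = (75979 + 275180)*((-176397 - 36133)*(-209382 - 26651) - 465332) = 351159*(-212530*(-236033) - 465332) = 351159*(50164093490 - 465332) = 351159*50163628158 = 17615409500335122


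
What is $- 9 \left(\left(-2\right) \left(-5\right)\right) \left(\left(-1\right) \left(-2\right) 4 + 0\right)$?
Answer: $-720$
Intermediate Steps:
$- 9 \left(\left(-2\right) \left(-5\right)\right) \left(\left(-1\right) \left(-2\right) 4 + 0\right) = \left(-9\right) 10 \left(2 \cdot 4 + 0\right) = - 90 \left(8 + 0\right) = \left(-90\right) 8 = -720$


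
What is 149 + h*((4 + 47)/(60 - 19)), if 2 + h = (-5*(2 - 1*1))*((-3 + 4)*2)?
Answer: 5497/41 ≈ 134.07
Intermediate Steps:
h = -12 (h = -2 + (-5*(2 - 1*1))*((-3 + 4)*2) = -2 + (-5*(2 - 1))*(1*2) = -2 - 5*1*2 = -2 - 5*2 = -2 - 10 = -12)
149 + h*((4 + 47)/(60 - 19)) = 149 - 12*(4 + 47)/(60 - 19) = 149 - 612/41 = 5497/41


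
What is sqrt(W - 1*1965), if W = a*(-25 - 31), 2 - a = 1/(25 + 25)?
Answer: I*sqrt(51897)/5 ≈ 45.562*I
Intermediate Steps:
a = 99/50 (a = 2 - 1/(25 + 25) = 2 - 1/50 = 99/50 ≈ 1.9800)
W = -2772/25 (W = 99*(-25 - 31)/50 = (99/50)*(-56) = -2772/25 ≈ -110.88)
sqrt(W - 1*1965) = sqrt(-2772/25 - 1*1965) = sqrt(-2772/25 - 1965) = sqrt(-51897/25) = I*sqrt(51897)/5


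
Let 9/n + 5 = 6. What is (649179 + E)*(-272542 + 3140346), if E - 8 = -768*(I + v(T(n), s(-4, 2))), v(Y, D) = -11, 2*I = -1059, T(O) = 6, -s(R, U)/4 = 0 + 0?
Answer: 3052177986964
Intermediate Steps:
n = 9 (n = 9/(-5 + 6) = 9/1 = 9*1 = 9)
s(R, U) = 0 (s(R, U) = -4*(0 + 0) = -4*0 = 0)
I = -1059/2 (I = (½)*(-1059) = -1059/2 ≈ -529.50)
E = 415112 (E = 8 - 768*(-1059/2 - 11) = 8 - 768*(-1081/2) = 8 + 415104 = 415112)
(649179 + E)*(-272542 + 3140346) = (649179 + 415112)*(-272542 + 3140346) = 1064291*2867804 = 3052177986964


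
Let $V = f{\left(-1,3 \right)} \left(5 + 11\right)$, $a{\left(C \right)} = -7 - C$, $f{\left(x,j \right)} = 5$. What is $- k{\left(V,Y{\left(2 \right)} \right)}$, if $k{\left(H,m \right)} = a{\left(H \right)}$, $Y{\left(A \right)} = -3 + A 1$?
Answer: $87$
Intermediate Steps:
$Y{\left(A \right)} = -3 + A$
$V = 80$ ($V = 5 \left(5 + 11\right) = 5 \cdot 16 = 80$)
$k{\left(H,m \right)} = -7 - H$
$- k{\left(V,Y{\left(2 \right)} \right)} = - (-7 - 80) = \left(-1\right) \left(-87\right) = 87$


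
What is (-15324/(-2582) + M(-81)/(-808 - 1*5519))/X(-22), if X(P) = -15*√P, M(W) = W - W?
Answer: 1277*I*√22/71005 ≈ 0.084355*I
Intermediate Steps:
M(W) = 0
(-15324/(-2582) + M(-81)/(-808 - 1*5519))/X(-22) = (-15324/(-2582) + 0/(-808 - 1*5519))/((-15*I*√22)) = (-15324*(-1/2582) + 0/(-808 - 5519))/((-15*I*√22)) = (7662/1291 + 0/(-6327))/((-15*I*√22)) = (7662/1291 + 0*(-1/6327))*(I*√22/330) = (7662/1291 + 0)*(I*√22/330) = 7662*(I*√22/330)/1291 = 1277*I*√22/71005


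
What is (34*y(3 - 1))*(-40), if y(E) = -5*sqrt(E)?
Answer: 6800*sqrt(2) ≈ 9616.7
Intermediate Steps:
(34*y(3 - 1))*(-40) = (34*(-5*sqrt(3 - 1)))*(-40) = (34*(-5*sqrt(2)))*(-40) = -170*sqrt(2)*(-40) = 6800*sqrt(2)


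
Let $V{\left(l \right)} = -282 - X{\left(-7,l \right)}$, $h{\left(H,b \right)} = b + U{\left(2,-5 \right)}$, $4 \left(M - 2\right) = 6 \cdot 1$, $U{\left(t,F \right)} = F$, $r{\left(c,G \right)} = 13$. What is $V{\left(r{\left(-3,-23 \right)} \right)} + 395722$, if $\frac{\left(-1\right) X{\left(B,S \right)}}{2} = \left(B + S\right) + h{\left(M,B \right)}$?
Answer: $395428$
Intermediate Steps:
$M = \frac{7}{2}$ ($M = 2 + \frac{6 \cdot 1}{4} = 2 + \frac{1}{4} \cdot 6 = 2 + \frac{3}{2} = \frac{7}{2} \approx 3.5$)
$h{\left(H,b \right)} = -5 + b$ ($h{\left(H,b \right)} = b - 5 = -5 + b$)
$X{\left(B,S \right)} = 10 - 4 B - 2 S$ ($X{\left(B,S \right)} = - 2 \left(\left(B + S\right) + \left(-5 + B\right)\right) = - 2 \left(-5 + S + 2 B\right) = 10 - 4 B - 2 S$)
$V{\left(l \right)} = -320 + 2 l$ ($V{\left(l \right)} = -282 - \left(10 - -28 - 2 l\right) = -282 - \left(10 + 28 - 2 l\right) = -282 - \left(38 - 2 l\right) = -282 + \left(-38 + 2 l\right) = -320 + 2 l$)
$V{\left(r{\left(-3,-23 \right)} \right)} + 395722 = \left(-320 + 2 \cdot 13\right) + 395722 = \left(-320 + 26\right) + 395722 = -294 + 395722 = 395428$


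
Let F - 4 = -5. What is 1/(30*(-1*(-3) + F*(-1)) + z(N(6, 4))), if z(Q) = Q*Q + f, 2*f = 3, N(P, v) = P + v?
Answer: 2/443 ≈ 0.0045147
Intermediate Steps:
F = -1 (F = 4 - 5 = -1)
f = 3/2 (f = (½)*3 = 3/2 ≈ 1.5000)
z(Q) = 3/2 + Q² (z(Q) = Q*Q + 3/2 = Q² + 3/2 = 3/2 + Q²)
1/(30*(-1*(-3) + F*(-1)) + z(N(6, 4))) = 1/(30*(-1*(-3) - 1*(-1)) + (3/2 + (6 + 4)²)) = 1/(30*(3 + 1) + (3/2 + 10²)) = 1/(30*4 + (3/2 + 100)) = 1/(120 + 203/2) = 1/(443/2) = 2/443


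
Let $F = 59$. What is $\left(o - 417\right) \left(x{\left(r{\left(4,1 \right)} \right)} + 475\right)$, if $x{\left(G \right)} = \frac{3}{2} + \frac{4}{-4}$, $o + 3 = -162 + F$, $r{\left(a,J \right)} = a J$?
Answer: $- \frac{497373}{2} \approx -2.4869 \cdot 10^{5}$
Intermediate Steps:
$r{\left(a,J \right)} = J a$
$o = -106$ ($o = -3 + \left(-162 + 59\right) = -3 - 103 = -106$)
$x{\left(G \right)} = \frac{1}{2}$ ($x{\left(G \right)} = 3 \cdot \frac{1}{2} + 4 \left(- \frac{1}{4}\right) = \frac{3}{2} - 1 = \frac{1}{2}$)
$\left(o - 417\right) \left(x{\left(r{\left(4,1 \right)} \right)} + 475\right) = \left(-106 - 417\right) \left(\frac{1}{2} + 475\right) = \left(-523\right) \frac{951}{2} = - \frac{497373}{2}$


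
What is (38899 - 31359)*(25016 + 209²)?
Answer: 517975380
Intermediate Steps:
(38899 - 31359)*(25016 + 209²) = 7540*(25016 + 43681) = 7540*68697 = 517975380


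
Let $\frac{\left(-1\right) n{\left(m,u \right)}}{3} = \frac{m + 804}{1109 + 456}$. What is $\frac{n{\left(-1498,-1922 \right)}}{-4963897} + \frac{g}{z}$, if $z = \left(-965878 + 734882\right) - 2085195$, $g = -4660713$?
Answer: $\frac{36206738548638303}{17993327015651755} \approx 2.0122$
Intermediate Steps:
$n{\left(m,u \right)} = - \frac{2412}{1565} - \frac{3 m}{1565}$ ($n{\left(m,u \right)} = - 3 \frac{m + 804}{1109 + 456} = - 3 \frac{804 + m}{1565} = - 3 \left(804 + m\right) \frac{1}{1565} = - 3 \left(\frac{804}{1565} + \frac{m}{1565}\right) = - \frac{2412}{1565} - \frac{3 m}{1565}$)
$z = -2316191$ ($z = -230996 - 2085195 = -2316191$)
$\frac{n{\left(-1498,-1922 \right)}}{-4963897} + \frac{g}{z} = \frac{- \frac{2412}{1565} - - \frac{4494}{1565}}{-4963897} - \frac{4660713}{-2316191} = \left(- \frac{2412}{1565} + \frac{4494}{1565}\right) \left(- \frac{1}{4963897}\right) - - \frac{4660713}{2316191} = \frac{2082}{1565} \left(- \frac{1}{4963897}\right) + \frac{4660713}{2316191} = - \frac{2082}{7768498805} + \frac{4660713}{2316191} = \frac{36206738548638303}{17993327015651755}$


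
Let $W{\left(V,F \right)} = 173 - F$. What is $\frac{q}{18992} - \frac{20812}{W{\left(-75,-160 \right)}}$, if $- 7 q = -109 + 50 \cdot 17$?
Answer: $- \frac{2767077281}{44270352} \approx -62.504$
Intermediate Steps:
$q = - \frac{741}{7}$ ($q = - \frac{-109 + 50 \cdot 17}{7} = - \frac{-109 + 850}{7} = \left(- \frac{1}{7}\right) 741 = - \frac{741}{7} \approx -105.86$)
$\frac{q}{18992} - \frac{20812}{W{\left(-75,-160 \right)}} = - \frac{741}{7 \cdot 18992} - \frac{20812}{173 - -160} = \left(- \frac{741}{7}\right) \frac{1}{18992} - \frac{20812}{173 + 160} = - \frac{741}{132944} - \frac{20812}{333} = - \frac{2767077281}{44270352}$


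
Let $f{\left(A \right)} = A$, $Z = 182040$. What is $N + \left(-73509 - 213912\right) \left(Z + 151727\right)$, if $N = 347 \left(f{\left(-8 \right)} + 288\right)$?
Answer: $-95931547747$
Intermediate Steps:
$N = 97160$ ($N = 347 \left(-8 + 288\right) = 347 \cdot 280 = 97160$)
$N + \left(-73509 - 213912\right) \left(Z + 151727\right) = 97160 + \left(-73509 - 213912\right) \left(182040 + 151727\right) = 97160 - 95931644907 = -95931547747$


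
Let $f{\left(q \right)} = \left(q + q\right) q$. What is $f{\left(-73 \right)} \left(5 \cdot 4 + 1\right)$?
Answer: $223818$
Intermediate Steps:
$f{\left(q \right)} = 2 q^{2}$ ($f{\left(q \right)} = 2 q q = 2 q^{2}$)
$f{\left(-73 \right)} \left(5 \cdot 4 + 1\right) = 2 \left(-73\right)^{2} \left(5 \cdot 4 + 1\right) = 2 \cdot 5329 \left(20 + 1\right) = 10658 \cdot 21 = 223818$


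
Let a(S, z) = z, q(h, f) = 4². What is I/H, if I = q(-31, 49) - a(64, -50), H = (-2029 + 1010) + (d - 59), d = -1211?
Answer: -22/763 ≈ -0.028834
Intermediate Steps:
q(h, f) = 16
H = -2289 (H = (-2029 + 1010) + (-1211 - 59) = -1019 - 1270 = -2289)
I = 66 (I = 16 - 1*(-50) = 16 + 50 = 66)
I/H = 66/(-2289) = 66*(-1/2289) = -22/763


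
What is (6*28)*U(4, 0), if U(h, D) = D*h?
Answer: 0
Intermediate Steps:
(6*28)*U(4, 0) = (6*28)*(0*4) = 168*0 = 0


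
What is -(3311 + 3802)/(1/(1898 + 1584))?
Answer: -24767466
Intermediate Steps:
-(3311 + 3802)/(1/(1898 + 1584)) = -7113/(1/3482) = -7113/1/3482 = -7113*3482 = -1*24767466 = -24767466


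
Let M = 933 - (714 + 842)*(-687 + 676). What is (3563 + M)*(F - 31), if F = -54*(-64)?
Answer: 74021100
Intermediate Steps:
F = 3456
M = 18049 (M = 933 - 1556*(-11) = 933 - 1*(-17116) = 933 + 17116 = 18049)
(3563 + M)*(F - 31) = (3563 + 18049)*(3456 - 31) = 21612*3425 = 74021100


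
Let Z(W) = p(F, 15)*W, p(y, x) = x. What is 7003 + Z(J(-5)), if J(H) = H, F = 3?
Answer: 6928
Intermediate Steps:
Z(W) = 15*W
7003 + Z(J(-5)) = 7003 + 15*(-5) = 7003 - 75 = 6928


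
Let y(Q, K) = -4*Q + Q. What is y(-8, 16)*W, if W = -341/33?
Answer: -248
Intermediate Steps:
W = -31/3 (W = -341*1/33 = -31/3 ≈ -10.333)
y(Q, K) = -3*Q
y(-8, 16)*W = -3*(-8)*(-31/3) = 24*(-31/3) = -248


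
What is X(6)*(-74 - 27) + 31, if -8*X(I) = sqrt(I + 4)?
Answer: 31 + 101*sqrt(10)/8 ≈ 70.924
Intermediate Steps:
X(I) = -sqrt(4 + I)/8 (X(I) = -sqrt(I + 4)/8 = -sqrt(4 + I)/8)
X(6)*(-74 - 27) + 31 = (-sqrt(4 + 6)/8)*(-74 - 27) + 31 = -sqrt(10)/8*(-101) + 31 = 101*sqrt(10)/8 + 31 = 31 + 101*sqrt(10)/8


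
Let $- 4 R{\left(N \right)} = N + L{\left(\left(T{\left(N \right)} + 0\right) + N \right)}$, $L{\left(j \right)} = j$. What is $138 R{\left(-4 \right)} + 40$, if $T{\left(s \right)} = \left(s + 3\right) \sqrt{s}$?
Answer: $316 + 69 i \approx 316.0 + 69.0 i$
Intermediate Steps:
$T{\left(s \right)} = \sqrt{s} \left(3 + s\right)$ ($T{\left(s \right)} = \left(3 + s\right) \sqrt{s} = \sqrt{s} \left(3 + s\right)$)
$R{\left(N \right)} = - \frac{N}{2} - \frac{\sqrt{N} \left(3 + N\right)}{4}$ ($R{\left(N \right)} = - \frac{N + \left(\left(\sqrt{N} \left(3 + N\right) + 0\right) + N\right)}{4} = - \frac{N + \left(\sqrt{N} \left(3 + N\right) + N\right)}{4} = - \frac{N + \left(N + \sqrt{N} \left(3 + N\right)\right)}{4} = - \frac{2 N + \sqrt{N} \left(3 + N\right)}{4} = - \frac{N}{2} - \frac{\sqrt{N} \left(3 + N\right)}{4}$)
$138 R{\left(-4 \right)} + 40 = 138 \left(\left(- \frac{1}{2}\right) \left(-4\right) + \frac{\sqrt{-4} \left(-3 - -4\right)}{4}\right) + 40 = 138 \left(2 + \frac{2 i \left(-3 + 4\right)}{4}\right) + 40 = 138 \left(2 + \frac{1}{4} \cdot 2 i 1\right) + 40 = 138 \left(2 + \frac{i}{2}\right) + 40 = \left(276 + 69 i\right) + 40 = 316 + 69 i$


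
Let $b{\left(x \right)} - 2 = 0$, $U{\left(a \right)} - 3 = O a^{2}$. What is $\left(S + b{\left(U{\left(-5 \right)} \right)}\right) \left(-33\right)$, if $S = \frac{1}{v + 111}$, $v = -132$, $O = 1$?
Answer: $- \frac{451}{7} \approx -64.429$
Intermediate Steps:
$U{\left(a \right)} = 3 + a^{2}$ ($U{\left(a \right)} = 3 + 1 a^{2} = 3 + a^{2}$)
$b{\left(x \right)} = 2$ ($b{\left(x \right)} = 2 + 0 = 2$)
$S = - \frac{1}{21}$ ($S = \frac{1}{-132 + 111} = \frac{1}{-21} = - \frac{1}{21} \approx -0.047619$)
$\left(S + b{\left(U{\left(-5 \right)} \right)}\right) \left(-33\right) = \left(- \frac{1}{21} + 2\right) \left(-33\right) = \frac{41}{21} \left(-33\right) = - \frac{451}{7}$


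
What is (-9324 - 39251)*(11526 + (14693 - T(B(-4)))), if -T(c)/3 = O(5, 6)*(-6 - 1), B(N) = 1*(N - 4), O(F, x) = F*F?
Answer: -1248086050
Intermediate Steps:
O(F, x) = F²
B(N) = -4 + N (B(N) = 1*(-4 + N) = -4 + N)
T(c) = 525 (T(c) = -3*5²*(-6 - 1) = -75*(-7) = -3*(-175) = 525)
(-9324 - 39251)*(11526 + (14693 - T(B(-4)))) = (-9324 - 39251)*(11526 + (14693 - 1*525)) = -48575*(11526 + (14693 - 525)) = -48575*(11526 + 14168) = -48575*25694 = -1248086050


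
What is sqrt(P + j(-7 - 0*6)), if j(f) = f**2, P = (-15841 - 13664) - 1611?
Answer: I*sqrt(31067) ≈ 176.26*I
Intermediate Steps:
P = -31116 (P = -29505 - 1611 = -31116)
sqrt(P + j(-7 - 0*6)) = sqrt(-31116 + (-7 - 0*6)**2) = sqrt(-31116 + (-7 - 1*0)**2) = sqrt(-31116 + (-7 + 0)**2) = sqrt(-31116 + (-7)**2) = sqrt(-31116 + 49) = sqrt(-31067) = I*sqrt(31067)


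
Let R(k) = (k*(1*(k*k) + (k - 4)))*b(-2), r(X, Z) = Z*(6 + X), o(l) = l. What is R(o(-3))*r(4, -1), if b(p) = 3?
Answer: 180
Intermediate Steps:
R(k) = 3*k*(-4 + k + k**2) (R(k) = (k*(1*(k*k) + (k - 4)))*3 = (k*(1*k**2 + (-4 + k)))*3 = (k*(k**2 + (-4 + k)))*3 = (k*(-4 + k + k**2))*3 = 3*k*(-4 + k + k**2))
R(o(-3))*r(4, -1) = (3*(-3)*(-4 - 3 + (-3)**2))*(-(6 + 4)) = (3*(-3)*(-4 - 3 + 9))*(-1*10) = (3*(-3)*2)*(-10) = -18*(-10) = 180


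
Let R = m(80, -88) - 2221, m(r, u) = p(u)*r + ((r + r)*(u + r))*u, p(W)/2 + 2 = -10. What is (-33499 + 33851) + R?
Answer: 108851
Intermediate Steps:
p(W) = -24 (p(W) = -4 + 2*(-10) = -4 - 20 = -24)
m(r, u) = -24*r + 2*r*u*(r + u) (m(r, u) = -24*r + ((r + r)*(u + r))*u = -24*r + ((2*r)*(r + u))*u = -24*r + (2*r*(r + u))*u = -24*r + 2*r*u*(r + u))
R = 108499 (R = 2*80*(-12 + (-88)² + 80*(-88)) - 2221 = 2*80*(-12 + 7744 - 7040) - 2221 = 2*80*692 - 2221 = 110720 - 2221 = 108499)
(-33499 + 33851) + R = (-33499 + 33851) + 108499 = 352 + 108499 = 108851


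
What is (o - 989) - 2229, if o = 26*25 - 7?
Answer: -2575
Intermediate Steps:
o = 643 (o = 650 - 7 = 643)
(o - 989) - 2229 = (643 - 989) - 2229 = -346 - 2229 = -2575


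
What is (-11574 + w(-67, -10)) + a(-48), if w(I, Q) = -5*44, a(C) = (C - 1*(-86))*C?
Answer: -13618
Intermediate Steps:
a(C) = C*(86 + C) (a(C) = (C + 86)*C = (86 + C)*C = C*(86 + C))
w(I, Q) = -220
(-11574 + w(-67, -10)) + a(-48) = (-11574 - 220) - 48*(86 - 48) = -11794 - 48*38 = -11794 - 1824 = -13618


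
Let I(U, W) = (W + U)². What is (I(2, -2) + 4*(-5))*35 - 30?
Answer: -730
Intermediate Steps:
I(U, W) = (U + W)²
(I(2, -2) + 4*(-5))*35 - 30 = ((2 - 2)² + 4*(-5))*35 - 30 = (0² - 20)*35 - 30 = (0 - 20)*35 - 30 = -20*35 - 30 = -700 - 30 = -730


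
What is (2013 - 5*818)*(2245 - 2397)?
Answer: 315704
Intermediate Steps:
(2013 - 5*818)*(2245 - 2397) = (2013 - 4090)*(-152) = -2077*(-152) = 315704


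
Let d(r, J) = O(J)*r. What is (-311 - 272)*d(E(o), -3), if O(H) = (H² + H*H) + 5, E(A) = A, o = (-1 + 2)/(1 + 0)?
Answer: -13409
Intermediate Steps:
o = 1 (o = 1/1 = 1*1 = 1)
O(H) = 5 + 2*H² (O(H) = (H² + H²) + 5 = 2*H² + 5 = 5 + 2*H²)
d(r, J) = r*(5 + 2*J²) (d(r, J) = (5 + 2*J²)*r = r*(5 + 2*J²))
(-311 - 272)*d(E(o), -3) = (-311 - 272)*(1*(5 + 2*(-3)²)) = -583*(5 + 2*9) = -583*(5 + 18) = -583*23 = -13409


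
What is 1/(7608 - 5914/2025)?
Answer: 2025/15400286 ≈ 0.00013149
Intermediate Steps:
1/(7608 - 5914/2025) = 1/(15400286/2025) = 2025/15400286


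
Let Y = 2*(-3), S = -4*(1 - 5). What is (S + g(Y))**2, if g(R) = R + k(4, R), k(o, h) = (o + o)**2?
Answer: 5476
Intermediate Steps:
k(o, h) = 4*o**2 (k(o, h) = (2*o)**2 = 4*o**2)
S = 16 (S = -4*(-4) = 16)
Y = -6
g(R) = 64 + R (g(R) = R + 4*4**2 = R + 4*16 = R + 64 = 64 + R)
(S + g(Y))**2 = (16 + (64 - 6))**2 = (16 + 58)**2 = 74**2 = 5476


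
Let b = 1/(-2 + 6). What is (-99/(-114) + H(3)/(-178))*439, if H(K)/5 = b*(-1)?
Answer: 5199077/13528 ≈ 384.32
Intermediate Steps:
b = ¼ (b = 1/4 = ¼ ≈ 0.25000)
H(K) = -5/4 (H(K) = 5*((¼)*(-1)) = 5*(-¼) = -5/4)
(-99/(-114) + H(3)/(-178))*439 = (-99/(-114) - 5/4/(-178))*439 = (-99*(-1/114) - 5/4*(-1/178))*439 = (33/38 + 5/712)*439 = (11843/13528)*439 = 5199077/13528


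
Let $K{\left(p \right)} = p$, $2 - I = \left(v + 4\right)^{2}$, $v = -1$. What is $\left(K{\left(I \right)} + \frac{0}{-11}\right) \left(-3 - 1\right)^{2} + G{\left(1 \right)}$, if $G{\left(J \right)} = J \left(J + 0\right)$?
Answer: $-111$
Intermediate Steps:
$I = -7$ ($I = 2 - \left(-1 + 4\right)^{2} = 2 - 3^{2} = 2 - 9 = -7$)
$G{\left(J \right)} = J^{2}$ ($G{\left(J \right)} = J J = J^{2}$)
$\left(K{\left(I \right)} + \frac{0}{-11}\right) \left(-3 - 1\right)^{2} + G{\left(1 \right)} = \left(-7 + \frac{0}{-11}\right) \left(-3 - 1\right)^{2} + 1^{2} = \left(-7 + 0 \left(- \frac{1}{11}\right)\right) \left(-4\right)^{2} + 1 = \left(-7 + 0\right) 16 + 1 = \left(-7\right) 16 + 1 = -112 + 1 = -111$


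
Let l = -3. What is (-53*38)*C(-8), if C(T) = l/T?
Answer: -3021/4 ≈ -755.25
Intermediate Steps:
C(T) = -3/T
(-53*38)*C(-8) = (-53*38)*(-3/(-8)) = -(-6042)*(-1)/8 = -2014*3/8 = -3021/4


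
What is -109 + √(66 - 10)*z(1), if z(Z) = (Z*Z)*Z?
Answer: -109 + 2*√14 ≈ -101.52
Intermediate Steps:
z(Z) = Z³ (z(Z) = Z²*Z = Z³)
-109 + √(66 - 10)*z(1) = -109 + √(66 - 10)*1³ = -109 + √56*1 = -109 + (2*√14)*1 = -109 + 2*√14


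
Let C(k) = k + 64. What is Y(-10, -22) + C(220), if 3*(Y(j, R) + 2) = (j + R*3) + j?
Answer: 760/3 ≈ 253.33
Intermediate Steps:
Y(j, R) = -2 + R + 2*j/3 (Y(j, R) = -2 + ((j + R*3) + j)/3 = -2 + ((j + 3*R) + j)/3 = -2 + (2*j + 3*R)/3 = -2 + (R + 2*j/3) = -2 + R + 2*j/3)
C(k) = 64 + k
Y(-10, -22) + C(220) = (-2 - 22 + (⅔)*(-10)) + (64 + 220) = (-2 - 22 - 20/3) + 284 = -92/3 + 284 = 760/3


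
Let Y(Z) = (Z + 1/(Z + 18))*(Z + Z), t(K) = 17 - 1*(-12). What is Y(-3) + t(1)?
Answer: 233/5 ≈ 46.600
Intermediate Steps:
t(K) = 29 (t(K) = 17 + 12 = 29)
Y(Z) = 2*Z*(Z + 1/(18 + Z)) (Y(Z) = (Z + 1/(18 + Z))*(2*Z) = 2*Z*(Z + 1/(18 + Z)))
Y(-3) + t(1) = 2*(-3)*(1 + (-3)² + 18*(-3))/(18 - 3) + 29 = 2*(-3)*(1 + 9 - 54)/15 + 29 = 2*(-3)*(1/15)*(-44) + 29 = 88/5 + 29 = 233/5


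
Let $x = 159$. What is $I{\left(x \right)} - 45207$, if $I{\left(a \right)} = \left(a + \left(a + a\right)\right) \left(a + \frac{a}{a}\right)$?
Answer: $31113$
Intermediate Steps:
$I{\left(a \right)} = 3 a \left(1 + a\right)$ ($I{\left(a \right)} = \left(a + 2 a\right) \left(a + 1\right) = 3 a \left(1 + a\right)$)
$I{\left(x \right)} - 45207 = 3 \cdot 159 \left(1 + 159\right) - 45207 = 3 \cdot 159 \cdot 160 - 45207 = 76320 - 45207 = 31113$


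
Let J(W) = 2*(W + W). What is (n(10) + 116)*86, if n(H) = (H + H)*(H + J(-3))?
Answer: 6536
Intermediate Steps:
J(W) = 4*W (J(W) = 2*(2*W) = 4*W)
n(H) = 2*H*(-12 + H) (n(H) = (H + H)*(H + 4*(-3)) = (2*H)*(H - 12) = (2*H)*(-12 + H) = 2*H*(-12 + H))
(n(10) + 116)*86 = (2*10*(-12 + 10) + 116)*86 = (2*10*(-2) + 116)*86 = (-40 + 116)*86 = 76*86 = 6536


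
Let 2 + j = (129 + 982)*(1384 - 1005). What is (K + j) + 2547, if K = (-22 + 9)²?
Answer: 423783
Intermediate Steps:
j = 421067 (j = -2 + (129 + 982)*(1384 - 1005) = -2 + 1111*379 = -2 + 421069 = 421067)
K = 169 (K = (-13)² = 169)
(K + j) + 2547 = (169 + 421067) + 2547 = 421236 + 2547 = 423783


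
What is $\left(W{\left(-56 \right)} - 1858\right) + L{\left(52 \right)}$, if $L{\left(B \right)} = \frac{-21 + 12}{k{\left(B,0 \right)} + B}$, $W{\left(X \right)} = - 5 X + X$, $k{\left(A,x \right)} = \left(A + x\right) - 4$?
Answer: $- \frac{163409}{100} \approx -1634.1$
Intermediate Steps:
$k{\left(A,x \right)} = -4 + A + x$
$W{\left(X \right)} = - 4 X$
$L{\left(B \right)} = - \frac{9}{-4 + 2 B}$ ($L{\left(B \right)} = \frac{-21 + 12}{\left(-4 + B + 0\right) + B} = - \frac{9}{\left(-4 + B\right) + B} = - \frac{9}{-4 + 2 B}$)
$\left(W{\left(-56 \right)} - 1858\right) + L{\left(52 \right)} = \left(\left(-4\right) \left(-56\right) - 1858\right) - \frac{9}{-4 + 2 \cdot 52} = \left(224 - 1858\right) - \frac{9}{-4 + 104} = -1634 - \frac{9}{100} = - \frac{163409}{100}$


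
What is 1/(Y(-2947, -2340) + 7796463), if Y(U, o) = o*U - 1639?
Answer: 1/14690804 ≈ 6.8070e-8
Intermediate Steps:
Y(U, o) = -1639 + U*o (Y(U, o) = U*o - 1639 = -1639 + U*o)
1/(Y(-2947, -2340) + 7796463) = 1/((-1639 - 2947*(-2340)) + 7796463) = 1/((-1639 + 6895980) + 7796463) = 1/(6894341 + 7796463) = 1/14690804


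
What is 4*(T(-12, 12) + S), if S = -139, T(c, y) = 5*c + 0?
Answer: -796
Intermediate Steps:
T(c, y) = 5*c
4*(T(-12, 12) + S) = 4*(5*(-12) - 139) = 4*(-60 - 139) = 4*(-199) = -796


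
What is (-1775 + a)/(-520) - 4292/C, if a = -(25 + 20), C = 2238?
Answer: 3541/2238 ≈ 1.5822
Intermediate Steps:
a = -45 (a = -1*45 = -45)
(-1775 + a)/(-520) - 4292/C = (-1775 - 45)/(-520) - 4292/2238 = -1820*(-1/520) - 4292*1/2238 = 7/2 - 2146/1119 = 3541/2238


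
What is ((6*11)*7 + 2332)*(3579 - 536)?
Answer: 8502142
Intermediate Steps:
((6*11)*7 + 2332)*(3579 - 536) = (66*7 + 2332)*3043 = (462 + 2332)*3043 = 2794*3043 = 8502142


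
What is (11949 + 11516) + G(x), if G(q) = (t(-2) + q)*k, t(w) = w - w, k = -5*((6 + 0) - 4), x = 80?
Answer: 22665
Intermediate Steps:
k = -10 (k = -5*(6 - 4) = -5*2 = -10)
t(w) = 0
G(q) = -10*q (G(q) = (0 + q)*(-10) = q*(-10) = -10*q)
(11949 + 11516) + G(x) = (11949 + 11516) - 10*80 = 23465 - 800 = 22665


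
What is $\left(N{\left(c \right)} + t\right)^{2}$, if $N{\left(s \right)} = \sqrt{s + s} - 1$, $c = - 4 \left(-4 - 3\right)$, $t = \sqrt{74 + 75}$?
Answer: $\left(-1 + \sqrt{149} + 2 \sqrt{14}\right)^{2} \approx 349.31$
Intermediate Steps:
$t = \sqrt{149} \approx 12.207$
$c = 28$ ($c = \left(-4\right) \left(-7\right) = 28$)
$N{\left(s \right)} = -1 + \sqrt{2} \sqrt{s}$ ($N{\left(s \right)} = \sqrt{2 s} - 1 = \sqrt{2} \sqrt{s} - 1 = -1 + \sqrt{2} \sqrt{s}$)
$\left(N{\left(c \right)} + t\right)^{2} = \left(\left(-1 + \sqrt{2} \sqrt{28}\right) + \sqrt{149}\right)^{2} = \left(\left(-1 + \sqrt{2} \cdot 2 \sqrt{7}\right) + \sqrt{149}\right)^{2} = \left(\left(-1 + 2 \sqrt{14}\right) + \sqrt{149}\right)^{2} = \left(-1 + \sqrt{149} + 2 \sqrt{14}\right)^{2}$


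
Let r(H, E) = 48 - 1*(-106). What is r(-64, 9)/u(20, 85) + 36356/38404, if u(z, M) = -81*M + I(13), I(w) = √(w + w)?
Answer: 420667831421/455118113599 - 154*√26/47403199 ≈ 0.92429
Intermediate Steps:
r(H, E) = 154 (r(H, E) = 48 + 106 = 154)
I(w) = √2*√w (I(w) = √(2*w) = √2*√w)
u(z, M) = √26 - 81*M (u(z, M) = -81*M + √2*√13 = -81*M + √26 = √26 - 81*M)
r(-64, 9)/u(20, 85) + 36356/38404 = 154/(√26 - 81*85) + 36356/38404 = 154/(√26 - 6885) + 36356*(1/38404) = 154/(-6885 + √26) + 9089/9601 = 9089/9601 + 154/(-6885 + √26)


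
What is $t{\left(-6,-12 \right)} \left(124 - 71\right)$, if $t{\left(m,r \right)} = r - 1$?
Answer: $-689$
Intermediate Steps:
$t{\left(m,r \right)} = -1 + r$
$t{\left(-6,-12 \right)} \left(124 - 71\right) = \left(-1 - 12\right) \left(124 - 71\right) = \left(-13\right) 53 = -689$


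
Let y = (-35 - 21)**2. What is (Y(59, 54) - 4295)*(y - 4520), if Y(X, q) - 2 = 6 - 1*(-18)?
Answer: 5908296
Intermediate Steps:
y = 3136 (y = (-56)**2 = 3136)
Y(X, q) = 26 (Y(X, q) = 2 + (6 - 1*(-18)) = 2 + (6 + 18) = 2 + 24 = 26)
(Y(59, 54) - 4295)*(y - 4520) = (26 - 4295)*(3136 - 4520) = -4269*(-1384) = 5908296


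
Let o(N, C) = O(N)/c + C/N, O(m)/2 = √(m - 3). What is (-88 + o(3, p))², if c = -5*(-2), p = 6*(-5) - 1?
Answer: 87025/9 ≈ 9669.4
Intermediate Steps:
O(m) = 2*√(-3 + m) (O(m) = 2*√(m - 3) = 2*√(-3 + m))
p = -31 (p = -30 - 1 = -31)
c = 10
o(N, C) = √(-3 + N)/5 + C/N (o(N, C) = (2*√(-3 + N))/10 + C/N = (2*√(-3 + N))*(⅒) + C/N = √(-3 + N)/5 + C/N)
(-88 + o(3, p))² = (-88 + (√(-3 + 3)/5 - 31/3))² = (-88 + (√0/5 - 31*⅓))² = (-88 + ((⅕)*0 - 31/3))² = (-88 + (0 - 31/3))² = (-88 - 31/3)² = (-295/3)² = 87025/9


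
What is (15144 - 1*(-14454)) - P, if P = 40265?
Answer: -10667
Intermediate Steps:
(15144 - 1*(-14454)) - P = (15144 - 1*(-14454)) - 1*40265 = (15144 + 14454) - 40265 = 29598 - 40265 = -10667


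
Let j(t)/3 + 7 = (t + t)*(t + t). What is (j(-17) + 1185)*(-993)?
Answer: -4599576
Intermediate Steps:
j(t) = -21 + 12*t**2 (j(t) = -21 + 3*((t + t)*(t + t)) = -21 + 3*((2*t)*(2*t)) = -21 + 3*(4*t**2) = -21 + 12*t**2)
(j(-17) + 1185)*(-993) = ((-21 + 12*(-17)**2) + 1185)*(-993) = ((-21 + 12*289) + 1185)*(-993) = ((-21 + 3468) + 1185)*(-993) = (3447 + 1185)*(-993) = 4632*(-993) = -4599576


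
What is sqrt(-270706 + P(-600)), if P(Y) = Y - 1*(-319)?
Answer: I*sqrt(270987) ≈ 520.56*I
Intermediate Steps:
P(Y) = 319 + Y (P(Y) = Y + 319 = 319 + Y)
sqrt(-270706 + P(-600)) = sqrt(-270706 + (319 - 600)) = sqrt(-270706 - 281) = sqrt(-270987) = I*sqrt(270987)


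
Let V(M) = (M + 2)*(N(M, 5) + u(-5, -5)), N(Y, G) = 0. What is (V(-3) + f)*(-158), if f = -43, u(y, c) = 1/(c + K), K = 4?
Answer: 6636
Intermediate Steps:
u(y, c) = 1/(4 + c) (u(y, c) = 1/(c + 4) = 1/(4 + c))
V(M) = -2 - M (V(M) = (M + 2)*(0 + 1/(4 - 5)) = (2 + M)*(0 + 1/(-1)) = (2 + M)*(0 - 1) = (2 + M)*(-1) = -2 - M)
(V(-3) + f)*(-158) = ((-2 - 1*(-3)) - 43)*(-158) = ((-2 + 3) - 43)*(-158) = (1 - 43)*(-158) = -42*(-158) = 6636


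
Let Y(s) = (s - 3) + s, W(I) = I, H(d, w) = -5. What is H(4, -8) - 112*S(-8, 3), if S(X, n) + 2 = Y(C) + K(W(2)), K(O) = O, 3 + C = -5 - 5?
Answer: 3243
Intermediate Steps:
C = -13 (C = -3 + (-5 - 5) = -3 - 10 = -13)
Y(s) = -3 + 2*s (Y(s) = (-3 + s) + s = -3 + 2*s)
S(X, n) = -29 (S(X, n) = -2 + ((-3 + 2*(-13)) + 2) = -2 + ((-3 - 26) + 2) = -2 + (-29 + 2) = -2 - 27 = -29)
H(4, -8) - 112*S(-8, 3) = -5 - 112*(-29) = -5 + 3248 = 3243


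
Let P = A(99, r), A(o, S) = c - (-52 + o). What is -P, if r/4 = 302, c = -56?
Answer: 103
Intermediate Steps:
r = 1208 (r = 4*302 = 1208)
A(o, S) = -4 - o (A(o, S) = -56 - (-52 + o) = -56 + (52 - o) = -4 - o)
P = -103 (P = -4 - 1*99 = -4 - 99 = -103)
-P = -1*(-103) = 103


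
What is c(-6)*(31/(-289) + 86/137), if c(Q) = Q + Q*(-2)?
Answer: 123642/39593 ≈ 3.1228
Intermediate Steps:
c(Q) = -Q (c(Q) = Q - 2*Q = -Q)
c(-6)*(31/(-289) + 86/137) = (-1*(-6))*(31/(-289) + 86/137) = 6*(31*(-1/289) + 86*(1/137)) = 6*(-31/289 + 86/137) = 6*(20607/39593) = 123642/39593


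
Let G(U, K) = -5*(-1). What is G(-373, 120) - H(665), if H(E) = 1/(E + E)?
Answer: 6649/1330 ≈ 4.9992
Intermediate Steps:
H(E) = 1/(2*E)
G(U, K) = 5
G(-373, 120) - H(665) = 5 - 1/(2*665) = 5 - 1*1/1330 = 5 - 1/1330 = 6649/1330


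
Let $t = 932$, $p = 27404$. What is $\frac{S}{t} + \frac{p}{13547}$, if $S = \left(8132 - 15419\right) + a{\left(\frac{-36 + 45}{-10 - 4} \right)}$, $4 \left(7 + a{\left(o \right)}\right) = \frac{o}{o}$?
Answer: $- \frac{9453923}{1629136} \approx -5.803$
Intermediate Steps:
$a{\left(o \right)} = - \frac{27}{4}$ ($a{\left(o \right)} = -7 + \frac{o \frac{1}{o}}{4} = -7 + \frac{1}{4} \cdot 1 = -7 + \frac{1}{4} = - \frac{27}{4}$)
$S = - \frac{29175}{4}$ ($S = \left(8132 - 15419\right) - \frac{27}{4} = -7287 - \frac{27}{4} = - \frac{29175}{4} \approx -7293.8$)
$\frac{S}{t} + \frac{p}{13547} = - \frac{29175}{4 \cdot 932} + \frac{27404}{13547} = \left(- \frac{29175}{4}\right) \frac{1}{932} + 27404 \cdot \frac{1}{13547} = - \frac{29175}{3728} + \frac{884}{437} = - \frac{9453923}{1629136}$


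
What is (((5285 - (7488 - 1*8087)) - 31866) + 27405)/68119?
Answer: 1423/68119 ≈ 0.020890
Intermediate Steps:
(((5285 - (7488 - 1*8087)) - 31866) + 27405)/68119 = (((5285 - (7488 - 8087)) - 31866) + 27405)*(1/68119) = (((5285 - 1*(-599)) - 31866) + 27405)*(1/68119) = (((5285 + 599) - 31866) + 27405)*(1/68119) = ((5884 - 31866) + 27405)*(1/68119) = (-25982 + 27405)*(1/68119) = 1423*(1/68119) = 1423/68119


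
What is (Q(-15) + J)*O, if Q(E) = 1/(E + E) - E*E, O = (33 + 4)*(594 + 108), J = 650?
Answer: 55190421/5 ≈ 1.1038e+7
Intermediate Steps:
O = 25974 (O = 37*702 = 25974)
Q(E) = 1/(2*E) - E²
(Q(-15) + J)*O = ((½ - 1*(-15)³)/(-15) + 650)*25974 = (-(½ - 1*(-3375))/15 + 650)*25974 = (-(½ + 3375)/15 + 650)*25974 = (-1/15*6751/2 + 650)*25974 = (-6751/30 + 650)*25974 = (12749/30)*25974 = 55190421/5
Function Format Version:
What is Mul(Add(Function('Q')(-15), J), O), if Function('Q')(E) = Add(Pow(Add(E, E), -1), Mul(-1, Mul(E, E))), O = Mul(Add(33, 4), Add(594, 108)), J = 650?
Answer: Rational(55190421, 5) ≈ 1.1038e+7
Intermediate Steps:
O = 25974 (O = Mul(37, 702) = 25974)
Function('Q')(E) = Add(Mul(Rational(1, 2), Pow(E, -1)), Mul(-1, Pow(E, 2))) (Function('Q')(E) = Add(Pow(Mul(2, E), -1), Mul(-1, Pow(E, 2))) = Add(Mul(Rational(1, 2), Pow(E, -1)), Mul(-1, Pow(E, 2))))
Mul(Add(Function('Q')(-15), J), O) = Mul(Add(Mul(Pow(-15, -1), Add(Rational(1, 2), Mul(-1, Pow(-15, 3)))), 650), 25974) = Mul(Add(Mul(Rational(-1, 15), Add(Rational(1, 2), Mul(-1, -3375))), 650), 25974) = Mul(Add(Mul(Rational(-1, 15), Add(Rational(1, 2), 3375)), 650), 25974) = Mul(Add(Mul(Rational(-1, 15), Rational(6751, 2)), 650), 25974) = Mul(Add(Rational(-6751, 30), 650), 25974) = Mul(Rational(12749, 30), 25974) = Rational(55190421, 5)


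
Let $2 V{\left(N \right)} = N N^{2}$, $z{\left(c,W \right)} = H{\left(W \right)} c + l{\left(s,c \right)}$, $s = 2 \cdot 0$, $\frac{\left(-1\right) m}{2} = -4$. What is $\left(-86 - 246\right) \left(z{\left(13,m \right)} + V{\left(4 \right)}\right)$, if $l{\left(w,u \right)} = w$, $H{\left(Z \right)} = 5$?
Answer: $-32204$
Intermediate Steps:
$m = 8$ ($m = \left(-2\right) \left(-4\right) = 8$)
$s = 0$
$z{\left(c,W \right)} = 5 c$ ($z{\left(c,W \right)} = 5 c + 0 = 5 c$)
$V{\left(N \right)} = \frac{N^{3}}{2}$ ($V{\left(N \right)} = \frac{N N^{2}}{2} = \frac{N^{3}}{2}$)
$\left(-86 - 246\right) \left(z{\left(13,m \right)} + V{\left(4 \right)}\right) = \left(-86 - 246\right) \left(5 \cdot 13 + \frac{4^{3}}{2}\right) = - 332 \left(65 + \frac{1}{2} \cdot 64\right) = - 332 \left(65 + 32\right) = \left(-332\right) 97 = -32204$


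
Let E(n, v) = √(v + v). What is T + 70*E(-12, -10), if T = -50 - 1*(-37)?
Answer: -13 + 140*I*√5 ≈ -13.0 + 313.05*I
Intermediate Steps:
E(n, v) = √2*√v (E(n, v) = √(2*v) = √2*√v)
T = -13 (T = -50 + 37 = -13)
T + 70*E(-12, -10) = -13 + 70*(√2*√(-10)) = -13 + 70*(√2*(I*√10)) = -13 + 70*(2*I*√5) = -13 + 140*I*√5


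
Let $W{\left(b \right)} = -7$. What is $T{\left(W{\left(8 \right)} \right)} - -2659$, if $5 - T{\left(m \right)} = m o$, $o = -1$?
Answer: $2657$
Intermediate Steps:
$T{\left(m \right)} = 5 + m$ ($T{\left(m \right)} = 5 - m \left(-1\right) = 5 - - m = 5 + m$)
$T{\left(W{\left(8 \right)} \right)} - -2659 = \left(5 - 7\right) - -2659 = -2 + 2659 = 2657$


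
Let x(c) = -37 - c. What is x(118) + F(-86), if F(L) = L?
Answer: -241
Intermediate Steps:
x(118) + F(-86) = (-37 - 1*118) - 86 = (-37 - 118) - 86 = -155 - 86 = -241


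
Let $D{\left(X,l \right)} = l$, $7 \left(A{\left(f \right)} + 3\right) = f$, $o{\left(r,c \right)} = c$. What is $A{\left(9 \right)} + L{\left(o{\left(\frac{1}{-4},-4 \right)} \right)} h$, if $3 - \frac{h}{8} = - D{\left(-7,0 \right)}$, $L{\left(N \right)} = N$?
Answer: $- \frac{684}{7} \approx -97.714$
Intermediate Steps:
$A{\left(f \right)} = -3 + \frac{f}{7}$
$h = 24$ ($h = 24 - 8 \left(\left(-1\right) 0\right) = 24 - 0 = 24 + 0 = 24$)
$A{\left(9 \right)} + L{\left(o{\left(\frac{1}{-4},-4 \right)} \right)} h = \left(-3 + \frac{1}{7} \cdot 9\right) - 96 = \left(-3 + \frac{9}{7}\right) - 96 = - \frac{12}{7} - 96 = - \frac{684}{7}$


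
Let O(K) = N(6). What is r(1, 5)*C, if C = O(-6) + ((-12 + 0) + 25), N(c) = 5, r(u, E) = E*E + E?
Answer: 540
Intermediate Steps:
r(u, E) = E + E**2 (r(u, E) = E**2 + E = E + E**2)
O(K) = 5
C = 18 (C = 5 + ((-12 + 0) + 25) = 5 + (-12 + 25) = 5 + 13 = 18)
r(1, 5)*C = (5*(1 + 5))*18 = (5*6)*18 = 30*18 = 540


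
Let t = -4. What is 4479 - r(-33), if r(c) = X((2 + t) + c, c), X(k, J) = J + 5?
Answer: 4507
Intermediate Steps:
X(k, J) = 5 + J
r(c) = 5 + c
4479 - r(-33) = 4479 - (5 - 33) = 4479 - 1*(-28) = 4479 + 28 = 4507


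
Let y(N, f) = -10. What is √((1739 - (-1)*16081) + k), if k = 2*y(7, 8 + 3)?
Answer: 10*√178 ≈ 133.42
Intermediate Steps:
k = -20 (k = 2*(-10) = -20)
√((1739 - (-1)*16081) + k) = √((1739 - (-1)*16081) - 20) = √((1739 - 1*(-16081)) - 20) = √((1739 + 16081) - 20) = √(17820 - 20) = √17800 = 10*√178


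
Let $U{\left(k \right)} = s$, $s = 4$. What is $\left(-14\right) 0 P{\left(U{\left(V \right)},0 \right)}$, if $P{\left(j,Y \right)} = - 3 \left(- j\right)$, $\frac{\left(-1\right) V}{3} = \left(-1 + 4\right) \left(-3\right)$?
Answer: $0$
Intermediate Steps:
$V = 27$ ($V = - 3 \left(-1 + 4\right) \left(-3\right) = - 3 \cdot 3 \left(-3\right) = \left(-3\right) \left(-9\right) = 27$)
$U{\left(k \right)} = 4$
$P{\left(j,Y \right)} = 3 j$
$\left(-14\right) 0 P{\left(U{\left(V \right)},0 \right)} = \left(-14\right) 0 \cdot 3 \cdot 4 = 0 \cdot 12 = 0$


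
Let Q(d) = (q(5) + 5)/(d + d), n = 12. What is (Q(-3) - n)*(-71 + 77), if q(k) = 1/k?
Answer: -386/5 ≈ -77.200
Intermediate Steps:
Q(d) = 13/(5*d) (Q(d) = (1/5 + 5)/(d + d) = (1/5 + 5)/((2*d)) = 26*(1/(2*d))/5 = 13/(5*d))
(Q(-3) - n)*(-71 + 77) = ((13/5)/(-3) - 1*12)*(-71 + 77) = ((13/5)*(-1/3) - 12)*6 = (-13/15 - 12)*6 = -193/15*6 = -386/5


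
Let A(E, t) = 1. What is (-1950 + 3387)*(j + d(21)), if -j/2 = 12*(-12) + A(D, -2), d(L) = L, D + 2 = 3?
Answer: 441159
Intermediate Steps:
D = 1 (D = -2 + 3 = 1)
j = 286 (j = -2*(12*(-12) + 1) = -2*(-144 + 1) = -2*(-143) = 286)
(-1950 + 3387)*(j + d(21)) = (-1950 + 3387)*(286 + 21) = 1437*307 = 441159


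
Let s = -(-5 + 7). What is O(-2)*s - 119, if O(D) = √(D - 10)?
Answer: -119 - 4*I*√3 ≈ -119.0 - 6.9282*I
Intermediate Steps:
s = -2 (s = -1*2 = -2)
O(D) = √(-10 + D)
O(-2)*s - 119 = √(-10 - 2)*(-2) - 119 = √(-12)*(-2) - 119 = (2*I*√3)*(-2) - 119 = -4*I*√3 - 119 = -119 - 4*I*√3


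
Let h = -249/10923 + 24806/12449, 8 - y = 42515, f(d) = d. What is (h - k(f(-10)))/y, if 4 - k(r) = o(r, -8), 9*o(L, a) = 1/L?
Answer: 8327293939/173403600314670 ≈ 4.8023e-5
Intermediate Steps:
o(L, a) = 1/(9*L)
y = -42507 (y = 8 - 1*42515 = 8 - 42515 = -42507)
k(r) = 4 - 1/(9*r)
h = 89285379/45326809 (h = -249*1/10923 + 24806*(1/12449) = -83/3641 + 24806/12449 = 89285379/45326809 ≈ 1.9698)
(h - k(f(-10)))/y = (89285379/45326809 - (4 - ⅑/(-10)))/(-42507) = (89285379/45326809 - (4 - ⅑*(-⅒)))*(-1/42507) = (89285379/45326809 - (4 + 1/90))*(-1/42507) = (89285379/45326809 - 1*361/90)*(-1/42507) = (89285379/45326809 - 361/90)*(-1/42507) = -8327293939/4079412810*(-1/42507) = 8327293939/173403600314670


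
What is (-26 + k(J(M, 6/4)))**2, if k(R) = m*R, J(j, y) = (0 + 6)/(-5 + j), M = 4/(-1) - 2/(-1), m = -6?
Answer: 21316/49 ≈ 435.02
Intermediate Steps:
M = -2 (M = 4*(-1) - 2*(-1) = -4 + 2 = -2)
J(j, y) = 6/(-5 + j)
k(R) = -6*R
(-26 + k(J(M, 6/4)))**2 = (-26 - 36/(-5 - 2))**2 = (-26 - 36/(-7))**2 = (-26 - 36*(-1)/7)**2 = (-26 - 6*(-6/7))**2 = (-26 + 36/7)**2 = (-146/7)**2 = 21316/49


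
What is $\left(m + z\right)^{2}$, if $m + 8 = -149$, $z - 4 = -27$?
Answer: $32400$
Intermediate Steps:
$z = -23$ ($z = 4 - 27 = -23$)
$m = -157$ ($m = -8 - 149 = -157$)
$\left(m + z\right)^{2} = \left(-157 - 23\right)^{2} = \left(-180\right)^{2} = 32400$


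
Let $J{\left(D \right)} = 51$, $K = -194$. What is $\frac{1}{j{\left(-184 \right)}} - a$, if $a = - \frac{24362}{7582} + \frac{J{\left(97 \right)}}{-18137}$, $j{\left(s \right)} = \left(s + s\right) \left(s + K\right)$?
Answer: $\frac{4394109204817}{1366346397024} \approx 3.216$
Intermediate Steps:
$j{\left(s \right)} = 2 s \left(-194 + s\right)$ ($j{\left(s \right)} = \left(s + s\right) \left(s - 194\right) = 2 s \left(-194 + s\right)$)
$a = - \frac{221120138}{68757367}$ ($a = - \frac{24362}{7582} + \frac{51}{-18137} = \left(-24362\right) \frac{1}{7582} + 51 \left(- \frac{1}{18137}\right) = - \frac{12181}{3791} - \frac{51}{18137} = - \frac{221120138}{68757367} \approx -3.216$)
$\frac{1}{j{\left(-184 \right)}} - a = \frac{1}{2 \left(-184\right) \left(-194 - 184\right)} - - \frac{221120138}{68757367} = \frac{1}{2 \left(-184\right) \left(-378\right)} + \frac{221120138}{68757367} = \frac{1}{139104} + \frac{221120138}{68757367} = \frac{4394109204817}{1366346397024}$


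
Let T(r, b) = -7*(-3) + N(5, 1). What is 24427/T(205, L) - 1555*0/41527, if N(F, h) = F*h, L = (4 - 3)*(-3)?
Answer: 1879/2 ≈ 939.50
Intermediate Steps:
L = -3 (L = 1*(-3) = -3)
T(r, b) = 26 (T(r, b) = -7*(-3) + 5*1 = 21 + 5 = 26)
24427/T(205, L) - 1555*0/41527 = 24427/26 - 1555*0/41527 = 24427*(1/26) + 0*(1/41527) = 1879/2 + 0 = 1879/2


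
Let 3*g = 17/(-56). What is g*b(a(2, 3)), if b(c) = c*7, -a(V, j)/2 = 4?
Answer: 17/3 ≈ 5.6667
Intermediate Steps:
a(V, j) = -8 (a(V, j) = -2*4 = -8)
b(c) = 7*c
g = -17/168 (g = (17/(-56))/3 = (17*(-1/56))/3 = (⅓)*(-17/56) = -17/168 ≈ -0.10119)
g*b(a(2, 3)) = -17*(-8)/24 = -17/168*(-56) = 17/3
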